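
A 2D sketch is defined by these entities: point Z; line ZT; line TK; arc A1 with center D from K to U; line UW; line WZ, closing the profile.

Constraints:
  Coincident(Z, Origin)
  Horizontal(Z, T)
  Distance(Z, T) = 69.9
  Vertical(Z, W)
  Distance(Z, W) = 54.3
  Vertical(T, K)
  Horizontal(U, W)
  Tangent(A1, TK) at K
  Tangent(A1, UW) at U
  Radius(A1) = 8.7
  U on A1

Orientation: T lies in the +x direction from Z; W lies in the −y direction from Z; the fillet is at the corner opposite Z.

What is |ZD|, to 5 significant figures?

76.320

Z is at the origin; Z and T share the same y with |ZT| = 69.9 and T on the +x side, so T = (69.900, 0.0000). ZW is vertical with |ZW| = 54.3 and W on the −y side, so W = (0.0000, -54.300). The virtual corner opposite Z is at (69.900, -54.300). A1 meets TK tangentially, so DK is at right angles to TK and the tangent condition forces DU to be normal to UW, with radius 8.7, so the center D sits 8.7 in from both sides at D = (61.200, -45.600). Then |ZD| = |D − Z| = 76.320.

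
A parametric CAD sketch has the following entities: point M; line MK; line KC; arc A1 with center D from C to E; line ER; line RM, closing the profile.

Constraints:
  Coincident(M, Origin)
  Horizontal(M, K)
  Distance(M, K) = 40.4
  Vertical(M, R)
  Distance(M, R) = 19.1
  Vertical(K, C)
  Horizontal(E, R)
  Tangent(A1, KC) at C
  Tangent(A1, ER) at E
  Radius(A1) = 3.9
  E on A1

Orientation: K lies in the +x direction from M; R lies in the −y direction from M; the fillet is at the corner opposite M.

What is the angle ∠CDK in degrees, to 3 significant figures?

75.6°

M is at the origin; M and K share the same y with |MK| = 40.4 and K on the +x side, so K = (40.4, 0.00). M and R share the same x with |MR| = 19.1 and R on the −y side, so R = (0.00, -19.1). The virtual corner opposite M is at (40.4, -19.1). A1 meets KC tangentially, so DC is at right angles to KC and A1 meets ER tangentially, so DE is at right angles to ER, with radius 3.9, so the center D sits 3.9 in from both sides at D = (36.5, -15.2). That places the tangent points at C = (40.4, -15.2) on KC and E = (36.5, -19.1) on ER. Then cos ∠CDK = DC·DK / (|DC||DK|), giving 75.6°.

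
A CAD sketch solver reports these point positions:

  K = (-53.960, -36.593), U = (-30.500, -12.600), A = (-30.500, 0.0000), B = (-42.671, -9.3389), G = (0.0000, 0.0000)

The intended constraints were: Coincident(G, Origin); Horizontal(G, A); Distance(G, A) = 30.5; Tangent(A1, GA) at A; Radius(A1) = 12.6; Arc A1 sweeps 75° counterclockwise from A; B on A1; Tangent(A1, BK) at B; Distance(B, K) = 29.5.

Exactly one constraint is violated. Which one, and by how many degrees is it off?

Tangent(A1, BK) at B — off by 7.50°.

G = (0.00, 0.00) ✓; G.y = 0.00, A.y = 0.00 ✓; |GA| = 30.50 ✓; ∠(UA, AG) = 90.00° ✓; |UA| = 12.60 ✓; bearing(U→B) − bearing(U→A) = 75.00° ✓; |UB| = 12.60 ✓; ∠(UB, BK) = 97.50° ✗; |BK| = 29.50 ✓.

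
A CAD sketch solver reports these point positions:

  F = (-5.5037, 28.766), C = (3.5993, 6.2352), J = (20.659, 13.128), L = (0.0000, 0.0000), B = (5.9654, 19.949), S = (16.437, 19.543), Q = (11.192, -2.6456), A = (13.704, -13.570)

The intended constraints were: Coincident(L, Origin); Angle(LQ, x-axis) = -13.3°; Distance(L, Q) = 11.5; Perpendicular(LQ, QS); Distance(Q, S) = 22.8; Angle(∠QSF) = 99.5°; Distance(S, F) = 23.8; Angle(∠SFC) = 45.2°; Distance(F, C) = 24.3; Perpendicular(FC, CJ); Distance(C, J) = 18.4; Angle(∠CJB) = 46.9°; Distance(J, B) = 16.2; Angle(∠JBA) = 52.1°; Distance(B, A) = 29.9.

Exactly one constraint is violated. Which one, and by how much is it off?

Distance(B, A) = 29.9 — off by 4.50.

L = (0.00, 0.00) ✓; LQ at -13.30° ✓; |LQ| = 11.50 ✓; ∠(LQ, QS) = 90.00° ✓; |QS| = 22.80 ✓; ∠QSF = 99.50° ✓; |SF| = 23.80 ✓; ∠SFC = 45.20° ✓; |FC| = 24.30 ✓; ∠(FC, CJ) = 90.00° ✓; |CJ| = 18.40 ✓; ∠CJB = 46.90° ✓; |JB| = 16.20 ✓; ∠JBA = 52.10° ✓; |BA| = 34.40 ✗.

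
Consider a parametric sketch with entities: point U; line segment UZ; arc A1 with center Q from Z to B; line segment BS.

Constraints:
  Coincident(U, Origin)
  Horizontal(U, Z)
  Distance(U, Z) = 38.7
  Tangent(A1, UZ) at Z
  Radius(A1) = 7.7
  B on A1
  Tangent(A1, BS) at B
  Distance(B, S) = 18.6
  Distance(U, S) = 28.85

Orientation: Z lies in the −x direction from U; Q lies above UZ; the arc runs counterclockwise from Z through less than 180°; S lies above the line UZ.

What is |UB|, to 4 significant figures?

32.50

Checks: |QB| = 7.700 ✓; ∠(QB, BS) = 90.00° ✓; |BS| = 18.60 ✓; |US| = 28.85 ✓.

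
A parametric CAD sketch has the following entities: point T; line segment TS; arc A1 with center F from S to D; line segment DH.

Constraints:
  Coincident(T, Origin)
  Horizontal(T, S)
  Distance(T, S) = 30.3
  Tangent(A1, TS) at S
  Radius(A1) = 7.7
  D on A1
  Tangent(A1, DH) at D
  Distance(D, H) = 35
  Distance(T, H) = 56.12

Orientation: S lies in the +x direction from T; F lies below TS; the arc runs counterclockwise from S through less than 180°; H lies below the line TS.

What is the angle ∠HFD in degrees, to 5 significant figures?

77.593°

T is at the origin; TS is horizontal with |TS| = 30.3 and S on the +x side, so S = (30.300, 0.0000). A1 meets TS tangentially, so FS is at right angles to TS, so F = S + (0, -7.7) = (30.300, -7.7000). Since FD ⟂ DH (tangency), |FH| = √(7.7² + 35.0²) = 35.837 regardless of where D sits on A1. So H lies on both circle(T, 56.12) and circle(F, 35.837); the below-TS intersection is H = (35.957, -43.088). D is the foot of the tangent from H: D = (23.135, -10.521).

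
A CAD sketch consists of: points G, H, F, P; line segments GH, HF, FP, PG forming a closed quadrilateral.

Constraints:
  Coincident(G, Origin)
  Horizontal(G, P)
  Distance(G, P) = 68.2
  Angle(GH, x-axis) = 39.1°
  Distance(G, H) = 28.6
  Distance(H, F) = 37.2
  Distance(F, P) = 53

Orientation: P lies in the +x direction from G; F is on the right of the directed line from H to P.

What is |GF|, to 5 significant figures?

26.675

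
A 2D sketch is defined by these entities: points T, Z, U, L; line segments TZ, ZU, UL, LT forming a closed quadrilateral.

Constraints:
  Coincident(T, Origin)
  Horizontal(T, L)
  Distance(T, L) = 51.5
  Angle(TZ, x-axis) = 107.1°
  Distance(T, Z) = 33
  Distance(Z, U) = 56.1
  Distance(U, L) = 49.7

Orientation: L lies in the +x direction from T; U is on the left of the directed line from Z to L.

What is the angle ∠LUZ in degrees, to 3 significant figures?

81.0°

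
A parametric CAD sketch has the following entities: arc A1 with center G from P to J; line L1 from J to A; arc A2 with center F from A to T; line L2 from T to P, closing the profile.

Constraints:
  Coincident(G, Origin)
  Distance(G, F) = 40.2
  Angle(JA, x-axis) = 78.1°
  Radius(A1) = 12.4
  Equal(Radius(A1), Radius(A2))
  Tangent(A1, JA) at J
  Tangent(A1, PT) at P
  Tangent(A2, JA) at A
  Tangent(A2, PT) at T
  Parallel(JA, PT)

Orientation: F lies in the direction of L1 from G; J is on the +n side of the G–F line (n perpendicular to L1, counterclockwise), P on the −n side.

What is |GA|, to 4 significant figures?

42.07

Tangency of A1 to both parallel lines with radius 12.4 puts J and P at G ± 12.4·n: J = (-12.13, 2.557), P = (12.13, -2.557). Equal radii place A and T the same way about F: A = F + 12.4·n = (-3.844, 41.89), T = F − 12.4·n = (20.42, 36.78). Then |GA| = |A − G| = 42.07.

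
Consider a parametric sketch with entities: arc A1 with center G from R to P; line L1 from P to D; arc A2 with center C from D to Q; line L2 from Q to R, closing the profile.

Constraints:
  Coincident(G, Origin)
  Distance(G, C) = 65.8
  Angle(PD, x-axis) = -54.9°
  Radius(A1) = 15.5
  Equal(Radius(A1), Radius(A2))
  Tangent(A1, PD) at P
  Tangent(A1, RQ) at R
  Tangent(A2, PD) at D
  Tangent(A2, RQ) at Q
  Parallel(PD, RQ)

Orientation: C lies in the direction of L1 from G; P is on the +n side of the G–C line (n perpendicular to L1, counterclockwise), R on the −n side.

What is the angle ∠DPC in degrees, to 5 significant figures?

13.255°

Tangency of A1 to both parallel lines with radius 15.5 puts P and R at G ± 15.5·n: P = (12.681, 8.9126), R = (-12.681, -8.9126). Equal radii place D and Q the same way about C: D = C + 15.5·n = (50.517, -44.922), Q = C − 15.5·n = (25.154, -62.747). Then cos ∠DPC = PD·PC / (|PD||PC|), giving 13.255°.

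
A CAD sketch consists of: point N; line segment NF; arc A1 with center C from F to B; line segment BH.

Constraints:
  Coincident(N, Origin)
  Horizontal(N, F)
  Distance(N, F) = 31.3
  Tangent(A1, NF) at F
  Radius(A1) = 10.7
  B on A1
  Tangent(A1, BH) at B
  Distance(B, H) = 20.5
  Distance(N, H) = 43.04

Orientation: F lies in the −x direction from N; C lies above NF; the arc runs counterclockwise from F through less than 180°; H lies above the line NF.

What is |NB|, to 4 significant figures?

25.21

Checks: N.y = 0.00, F.y = 0.00 ✓; |CB| = 10.70 ✓; ∠(CB, BH) = 90.00° ✓; |BH| = 20.50 ✓; |NH| = 43.04 ✓.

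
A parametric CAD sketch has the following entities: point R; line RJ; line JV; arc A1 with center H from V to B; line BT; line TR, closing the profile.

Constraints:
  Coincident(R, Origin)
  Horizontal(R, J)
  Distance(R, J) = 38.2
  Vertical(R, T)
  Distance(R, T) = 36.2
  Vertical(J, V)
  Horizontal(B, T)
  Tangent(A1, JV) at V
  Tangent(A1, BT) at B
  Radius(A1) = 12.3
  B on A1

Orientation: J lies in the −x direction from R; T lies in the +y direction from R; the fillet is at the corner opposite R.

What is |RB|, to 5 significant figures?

44.511

The virtual corner opposite R is at (-38.200, 36.200). Tangency of A1 to JV means the radius HV is perpendicular to JV and A1 meets BT tangentially, so HB is at right angles to BT, with radius 12.3, so the center H sits 12.3 in from both sides at H = (-25.900, 23.900). That places the tangent points at V = (-38.200, 23.900) on JV and B = (-25.900, 36.200) on BT. Then |RB| = |B − R| = 44.511.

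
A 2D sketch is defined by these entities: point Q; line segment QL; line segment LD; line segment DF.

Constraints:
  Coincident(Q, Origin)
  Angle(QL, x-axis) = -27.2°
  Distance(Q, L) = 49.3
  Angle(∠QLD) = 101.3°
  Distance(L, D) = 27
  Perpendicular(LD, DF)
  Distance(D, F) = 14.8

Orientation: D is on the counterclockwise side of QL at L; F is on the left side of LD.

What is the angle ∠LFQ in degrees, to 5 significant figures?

71.188°

∠QLD = 101.3°, so LD runs at -27.2° + (180° − 101.3°) = 51.500° from the x-axis; with |LD| = 27.0, D = L + 27.0·(cos 51.500°, sin 51.500°) = (60.656, -1.4045). LD is perpendicular to DF; with |DF| = 14.8 on the left of LD, F = D + 14.8·(-0.78261, 0.62251) = (49.074, 7.8087). Then cos ∠LFQ = FL·FQ / (|FL||FQ|), giving 71.188°.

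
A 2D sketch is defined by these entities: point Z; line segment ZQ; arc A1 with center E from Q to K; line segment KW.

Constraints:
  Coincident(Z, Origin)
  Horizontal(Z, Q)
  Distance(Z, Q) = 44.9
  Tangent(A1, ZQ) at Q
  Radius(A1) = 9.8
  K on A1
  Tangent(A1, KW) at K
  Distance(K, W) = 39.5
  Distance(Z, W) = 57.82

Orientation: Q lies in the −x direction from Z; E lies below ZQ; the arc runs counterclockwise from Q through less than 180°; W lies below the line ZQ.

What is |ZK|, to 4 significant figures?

55.25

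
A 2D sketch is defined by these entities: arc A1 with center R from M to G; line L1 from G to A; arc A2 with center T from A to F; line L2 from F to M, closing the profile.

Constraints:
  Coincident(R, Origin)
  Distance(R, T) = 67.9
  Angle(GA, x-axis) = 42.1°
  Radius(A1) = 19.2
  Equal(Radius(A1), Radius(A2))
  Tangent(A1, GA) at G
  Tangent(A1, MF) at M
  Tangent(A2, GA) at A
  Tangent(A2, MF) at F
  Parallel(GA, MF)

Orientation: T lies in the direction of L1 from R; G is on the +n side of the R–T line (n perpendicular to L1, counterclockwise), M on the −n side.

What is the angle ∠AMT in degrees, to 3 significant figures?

13.7°

The slot axis is L1's direction at 42.1°, so u = (cos 42.1°, sin 42.1°) = (0.742, 0.670) and n = (−sin 42.1°, cos 42.1°) = (-0.670, 0.742). R is at the origin and T lies 67.9 along u from R, so T = 67.9·u = (50.4, 45.5). Tangency of A1 to both parallel lines with radius 19.2 puts G and M at R ± 19.2·n: G = (-12.9, 14.2), M = (12.9, -14.2). Equal radii place A and F the same way about T: A = T + 19.2·n = (37.5, 59.8), F = T − 19.2·n = (63.3, 31.3). Then cos ∠AMT = MA·MT / (|MA||MT|), giving 13.7°.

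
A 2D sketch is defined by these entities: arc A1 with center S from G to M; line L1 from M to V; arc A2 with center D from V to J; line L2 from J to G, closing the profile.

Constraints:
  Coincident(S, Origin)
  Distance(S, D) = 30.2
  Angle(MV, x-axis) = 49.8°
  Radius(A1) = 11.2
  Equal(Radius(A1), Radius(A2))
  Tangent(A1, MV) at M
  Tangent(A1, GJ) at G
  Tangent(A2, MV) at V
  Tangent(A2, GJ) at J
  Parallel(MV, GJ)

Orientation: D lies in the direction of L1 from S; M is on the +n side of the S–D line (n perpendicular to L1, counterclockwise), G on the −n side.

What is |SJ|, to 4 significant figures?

32.21

Tangency of A1 to both parallel lines with radius 11.2 puts M and G at S ± 11.2·n: M = (-8.555, 7.229), G = (8.555, -7.229). Equal radii place V and J the same way about D: V = D + 11.2·n = (10.94, 30.30), J = D − 11.2·n = (28.05, 15.84). Then |SJ| = |J − S| = 32.21.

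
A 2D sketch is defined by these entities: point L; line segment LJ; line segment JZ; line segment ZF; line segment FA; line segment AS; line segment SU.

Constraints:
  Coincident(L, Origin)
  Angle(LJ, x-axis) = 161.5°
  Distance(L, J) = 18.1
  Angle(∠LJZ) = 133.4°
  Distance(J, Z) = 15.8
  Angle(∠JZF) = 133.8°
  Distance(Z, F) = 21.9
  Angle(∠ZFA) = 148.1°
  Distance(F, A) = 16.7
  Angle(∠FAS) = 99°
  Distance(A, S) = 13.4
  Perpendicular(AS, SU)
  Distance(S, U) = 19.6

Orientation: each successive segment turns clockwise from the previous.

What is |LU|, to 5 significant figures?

27.869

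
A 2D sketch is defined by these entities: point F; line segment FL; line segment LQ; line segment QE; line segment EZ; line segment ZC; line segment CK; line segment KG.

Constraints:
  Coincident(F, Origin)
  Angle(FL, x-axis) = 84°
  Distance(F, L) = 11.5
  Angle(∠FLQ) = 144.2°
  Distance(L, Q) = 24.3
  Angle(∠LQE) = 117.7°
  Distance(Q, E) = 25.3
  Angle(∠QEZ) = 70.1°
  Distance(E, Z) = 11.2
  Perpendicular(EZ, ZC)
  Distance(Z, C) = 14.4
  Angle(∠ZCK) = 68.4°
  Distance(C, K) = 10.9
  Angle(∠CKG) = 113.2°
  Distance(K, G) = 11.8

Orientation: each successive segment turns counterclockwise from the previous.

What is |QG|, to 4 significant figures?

26.40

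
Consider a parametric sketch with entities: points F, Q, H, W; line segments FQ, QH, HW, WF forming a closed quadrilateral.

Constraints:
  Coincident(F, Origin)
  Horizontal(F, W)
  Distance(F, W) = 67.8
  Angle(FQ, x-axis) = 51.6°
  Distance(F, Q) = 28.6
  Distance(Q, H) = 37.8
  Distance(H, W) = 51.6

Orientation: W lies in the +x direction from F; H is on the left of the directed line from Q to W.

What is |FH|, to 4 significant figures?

66.10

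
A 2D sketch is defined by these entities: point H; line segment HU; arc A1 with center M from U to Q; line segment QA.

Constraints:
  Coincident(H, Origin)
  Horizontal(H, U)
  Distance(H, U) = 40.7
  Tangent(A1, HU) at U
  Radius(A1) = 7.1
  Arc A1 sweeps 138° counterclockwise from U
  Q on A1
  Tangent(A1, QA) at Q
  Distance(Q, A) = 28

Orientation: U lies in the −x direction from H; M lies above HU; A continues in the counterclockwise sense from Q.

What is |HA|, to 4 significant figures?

64.73

H is at the origin; H and U share the same y with |HU| = 40.7 and U on the −x side, so U = (-40.70, 0.000). Since A1 is tangent to HU there, MU ⟂ HU, so M = U + (0, 7.1) = (-40.70, 7.100). On A1, U sits at bearing -90° from M; a 138° counterclockwise sweep puts Q at bearing 48°, so Q = M + 7.1·(cos 48°, sin 48°) = (-35.95, 12.38). Since A1 is tangent to QA there, MQ ⟂ QA, so QA runs along (−sin 48°, cos 48°); with |QA| = 28.0, A = (-56.76, 31.11). Then |HA| = |A − H| = 64.73.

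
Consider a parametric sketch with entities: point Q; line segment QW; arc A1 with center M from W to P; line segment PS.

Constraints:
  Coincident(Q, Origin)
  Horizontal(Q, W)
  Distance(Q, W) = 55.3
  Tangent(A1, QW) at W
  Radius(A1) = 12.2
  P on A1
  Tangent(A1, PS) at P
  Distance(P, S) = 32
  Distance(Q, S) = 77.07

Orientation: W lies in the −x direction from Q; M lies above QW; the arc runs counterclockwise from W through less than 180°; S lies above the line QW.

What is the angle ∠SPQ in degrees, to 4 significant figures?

144.7°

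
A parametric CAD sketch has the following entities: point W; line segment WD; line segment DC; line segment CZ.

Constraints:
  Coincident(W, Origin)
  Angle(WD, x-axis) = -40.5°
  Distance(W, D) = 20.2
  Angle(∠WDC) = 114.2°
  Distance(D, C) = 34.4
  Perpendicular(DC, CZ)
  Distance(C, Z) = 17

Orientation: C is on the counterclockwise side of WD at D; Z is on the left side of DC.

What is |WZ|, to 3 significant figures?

42.7

∠WDC = 114.2°, so DC runs at -40.5° + (180° − 114.2°) = 25.3° from the x-axis; with |DC| = 34.4, C = D + 34.4·(cos 25.3°, sin 25.3°) = (46.5, 1.58). DC ⟂ CZ; with |CZ| = 17.0 on the left of DC, Z = C + 17.0·(-0.427, 0.904) = (39.2, 17.0). Then |WZ| = |Z − W| = 42.7.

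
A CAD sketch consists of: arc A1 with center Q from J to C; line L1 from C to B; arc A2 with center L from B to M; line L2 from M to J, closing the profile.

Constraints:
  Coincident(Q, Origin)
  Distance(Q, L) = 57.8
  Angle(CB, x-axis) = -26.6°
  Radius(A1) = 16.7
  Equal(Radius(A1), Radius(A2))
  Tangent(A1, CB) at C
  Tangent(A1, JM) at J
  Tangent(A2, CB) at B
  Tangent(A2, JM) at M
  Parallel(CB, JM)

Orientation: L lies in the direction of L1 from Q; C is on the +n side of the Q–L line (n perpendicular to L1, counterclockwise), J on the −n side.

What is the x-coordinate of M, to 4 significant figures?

44.20

The slot axis is L1's direction at -26.6°, so u = (cos -26.6°, sin -26.6°) = (0.8942, -0.4478) and n = (−sin -26.6°, cos -26.6°) = (0.4478, 0.8942). Q is at the origin and L lies 57.8 along u from Q, so L = 57.8·u = (51.68, -25.88). Tangency of A1 to both parallel lines with radius 16.7 puts C and J at Q ± 16.7·n: C = (7.478, 14.93), J = (-7.478, -14.93). Equal radii place B and M the same way about L: B = L + 16.7·n = (59.16, -10.95), M = L − 16.7·n = (44.20, -40.81). So M.x = 44.20.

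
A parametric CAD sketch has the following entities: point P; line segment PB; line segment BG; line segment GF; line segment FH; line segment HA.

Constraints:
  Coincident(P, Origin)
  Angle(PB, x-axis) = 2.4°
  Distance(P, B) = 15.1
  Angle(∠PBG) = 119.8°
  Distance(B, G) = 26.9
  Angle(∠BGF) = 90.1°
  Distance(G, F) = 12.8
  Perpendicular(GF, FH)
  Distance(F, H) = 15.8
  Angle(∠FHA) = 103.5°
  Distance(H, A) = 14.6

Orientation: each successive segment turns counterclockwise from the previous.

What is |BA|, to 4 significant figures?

7.809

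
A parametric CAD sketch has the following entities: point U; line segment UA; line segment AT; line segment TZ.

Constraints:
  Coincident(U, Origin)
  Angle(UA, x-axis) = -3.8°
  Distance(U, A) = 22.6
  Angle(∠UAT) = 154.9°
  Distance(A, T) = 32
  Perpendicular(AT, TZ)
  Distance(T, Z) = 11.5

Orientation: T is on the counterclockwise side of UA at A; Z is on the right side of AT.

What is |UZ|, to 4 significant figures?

56.54

∠UAT = 154.9°, so AT runs at -3.8° + (180° − 154.9°) = 21.30° from the x-axis; with |AT| = 32.0, T = A + 32.0·(cos 21.30°, sin 21.30°) = (52.36, 10.13). The perpendicularity gives TZ at right angles to AT; with |TZ| = 11.5 on the right of AT, Z = T + 11.5·(0.3633, -0.9317) = (56.54, -0.5882). Then |UZ| = |Z − U| = 56.54.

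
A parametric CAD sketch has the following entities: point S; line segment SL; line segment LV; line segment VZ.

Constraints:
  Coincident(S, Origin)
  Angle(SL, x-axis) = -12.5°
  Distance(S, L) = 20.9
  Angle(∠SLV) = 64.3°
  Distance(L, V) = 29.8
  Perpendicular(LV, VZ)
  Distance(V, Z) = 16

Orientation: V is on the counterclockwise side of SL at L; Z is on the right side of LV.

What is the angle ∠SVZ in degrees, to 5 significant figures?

132.25°

S is at the origin; SL runs at -12.5° with length 20.9, so L = 20.9·(cos -12.5°, sin -12.5°) = (20.405, -4.5236). ∠SLV = 64.3°, so LV runs at -12.5° + (180° − 64.3°) = 103.20° from the x-axis; with |LV| = 29.8, V = L + 29.8·(cos 103.20°, sin 103.20°) = (13.600, 24.489). LV is perpendicular to VZ; with |VZ| = 16.0 on the right of LV, Z = V + 16.0·(0.97358, 0.22835) = (29.177, 28.143). Then cos ∠SVZ = VS·VZ / (|VS||VZ|), giving 132.25°.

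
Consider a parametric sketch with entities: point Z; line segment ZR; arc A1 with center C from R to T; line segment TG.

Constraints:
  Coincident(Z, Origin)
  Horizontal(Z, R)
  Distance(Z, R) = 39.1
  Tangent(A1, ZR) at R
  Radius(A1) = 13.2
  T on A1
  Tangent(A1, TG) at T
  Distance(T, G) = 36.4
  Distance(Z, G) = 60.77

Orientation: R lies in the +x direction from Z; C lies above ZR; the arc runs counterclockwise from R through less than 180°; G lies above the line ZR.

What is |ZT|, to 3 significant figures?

54.3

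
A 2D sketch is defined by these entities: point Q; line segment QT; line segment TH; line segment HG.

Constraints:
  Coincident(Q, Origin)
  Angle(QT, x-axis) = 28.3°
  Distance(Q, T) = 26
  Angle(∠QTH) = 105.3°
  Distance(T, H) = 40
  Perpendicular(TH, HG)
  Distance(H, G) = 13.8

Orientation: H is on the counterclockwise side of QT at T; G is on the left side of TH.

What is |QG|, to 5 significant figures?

48.199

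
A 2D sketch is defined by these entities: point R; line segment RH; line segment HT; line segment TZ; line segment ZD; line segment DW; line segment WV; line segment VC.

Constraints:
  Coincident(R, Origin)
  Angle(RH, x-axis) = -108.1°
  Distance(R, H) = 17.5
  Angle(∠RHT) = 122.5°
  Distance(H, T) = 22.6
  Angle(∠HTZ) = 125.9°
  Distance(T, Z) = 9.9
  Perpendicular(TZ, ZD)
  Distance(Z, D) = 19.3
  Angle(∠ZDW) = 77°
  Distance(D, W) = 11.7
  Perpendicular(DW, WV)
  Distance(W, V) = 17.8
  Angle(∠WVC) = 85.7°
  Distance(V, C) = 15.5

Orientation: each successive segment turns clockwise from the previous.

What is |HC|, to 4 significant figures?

33.77

The perpendicularity gives WV at right angles to DW, so WV runs at -142.7°; with |WV| = 17.8, V = (-29.69, -21.17). ∠WVC = 85.7° gives VC at 123.0° from the x-axis; with |VC| = 15.5, C = (-38.13, -8.175). Then |HC| = |C − H| = 33.77.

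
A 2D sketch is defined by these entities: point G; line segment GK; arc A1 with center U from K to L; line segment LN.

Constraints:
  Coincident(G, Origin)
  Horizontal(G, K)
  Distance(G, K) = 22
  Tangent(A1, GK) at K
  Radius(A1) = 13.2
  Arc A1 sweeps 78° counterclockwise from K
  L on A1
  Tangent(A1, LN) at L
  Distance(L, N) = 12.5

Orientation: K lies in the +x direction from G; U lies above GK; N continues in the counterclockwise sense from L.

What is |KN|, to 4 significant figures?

27.48

On A1, K sits at bearing -90° from U; a 78° counterclockwise sweep puts L at bearing -12°, so L = U + 13.2·(cos -12°, sin -12°) = (34.91, 10.46). The tangent condition forces UL to be normal to LN, so LN runs along (−sin -12°, cos -12°); with |LN| = 12.5, N = (37.51, 22.68). Then |KN| = |N − K| = 27.48.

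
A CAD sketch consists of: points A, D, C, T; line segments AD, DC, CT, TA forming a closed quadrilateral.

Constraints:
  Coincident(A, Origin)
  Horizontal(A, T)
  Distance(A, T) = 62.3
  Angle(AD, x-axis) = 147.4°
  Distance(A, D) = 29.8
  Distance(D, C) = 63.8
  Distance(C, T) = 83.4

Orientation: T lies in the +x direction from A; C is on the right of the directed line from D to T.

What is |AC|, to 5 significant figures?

45.977

Checks: A = (0.00, 0.00) ✓; |DC| = 63.80 ✓; |CT| = 83.40 ✓.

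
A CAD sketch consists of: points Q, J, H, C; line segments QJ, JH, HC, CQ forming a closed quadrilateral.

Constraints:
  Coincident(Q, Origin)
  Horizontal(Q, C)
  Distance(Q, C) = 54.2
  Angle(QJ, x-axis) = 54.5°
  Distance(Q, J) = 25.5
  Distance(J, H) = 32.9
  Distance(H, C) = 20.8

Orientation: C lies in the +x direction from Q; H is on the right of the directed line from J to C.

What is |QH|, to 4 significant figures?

34.71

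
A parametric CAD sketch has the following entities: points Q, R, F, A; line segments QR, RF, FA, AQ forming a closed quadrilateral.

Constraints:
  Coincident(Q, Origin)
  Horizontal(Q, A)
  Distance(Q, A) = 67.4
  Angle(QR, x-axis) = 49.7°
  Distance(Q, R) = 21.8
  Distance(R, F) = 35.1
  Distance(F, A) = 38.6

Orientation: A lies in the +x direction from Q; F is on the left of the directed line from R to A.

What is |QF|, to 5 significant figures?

55.738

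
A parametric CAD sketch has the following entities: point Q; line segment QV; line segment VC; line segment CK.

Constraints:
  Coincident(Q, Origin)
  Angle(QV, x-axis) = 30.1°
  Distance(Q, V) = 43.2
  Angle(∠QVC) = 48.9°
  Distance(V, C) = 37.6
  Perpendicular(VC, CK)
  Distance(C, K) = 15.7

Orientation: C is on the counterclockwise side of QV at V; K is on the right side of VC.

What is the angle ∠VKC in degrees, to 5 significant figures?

67.337°

∠QVC = 48.9°, so VC runs at 30.1° + (180° − 48.9°) = 161.20° from the x-axis; with |VC| = 37.6, C = V + 37.6·(cos 161.20°, sin 161.20°) = (1.7805, 33.782). The perpendicularity gives CK at right angles to VC; with |CK| = 15.7 on the right of VC, K = C + 15.7·(0.32227, 0.94665) = (6.8401, 48.645). Then cos ∠VKC = KV·KC / (|KV||KC|), giving 67.337°.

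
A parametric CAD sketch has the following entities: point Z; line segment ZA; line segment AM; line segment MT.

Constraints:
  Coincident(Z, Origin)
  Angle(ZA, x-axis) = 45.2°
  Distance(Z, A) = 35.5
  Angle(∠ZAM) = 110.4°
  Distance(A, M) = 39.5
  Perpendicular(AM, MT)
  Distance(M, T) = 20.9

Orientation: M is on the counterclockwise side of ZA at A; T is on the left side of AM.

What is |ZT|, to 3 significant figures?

53.3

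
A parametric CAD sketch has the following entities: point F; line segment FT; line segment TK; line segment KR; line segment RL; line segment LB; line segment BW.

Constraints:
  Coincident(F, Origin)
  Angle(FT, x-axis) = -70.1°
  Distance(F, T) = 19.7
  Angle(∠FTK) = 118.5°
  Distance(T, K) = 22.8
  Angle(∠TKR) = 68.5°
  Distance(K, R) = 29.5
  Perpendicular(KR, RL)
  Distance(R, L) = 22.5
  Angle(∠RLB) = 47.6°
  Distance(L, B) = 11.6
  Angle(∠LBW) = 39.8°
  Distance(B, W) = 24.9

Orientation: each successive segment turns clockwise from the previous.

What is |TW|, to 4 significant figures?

37.84

F is at the origin; FT runs at -70.1° with length 19.7, so T = (6.705, -18.52). ∠FTK = 118.5° gives TK at -131.6° from the x-axis; with |TK| = 22.8, K = (-8.432, -35.57). ∠TKR = 68.5° gives KR at 116.9° from the x-axis; with |KR| = 29.5, R = (-21.78, -9.265). KR is perpendicular to RL, so RL runs at 26.90°; with |RL| = 22.5, L = (-1.713, 0.9143). ∠RLB = 47.6° gives LB at -105.5° from the x-axis; with |LB| = 11.6, B = (-4.813, -10.26). ∠LBW = 39.8° gives BW at 114.3° from the x-axis; with |BW| = 24.9, W = (-15.06, 12.43). Then |TW| = |W − T| = 37.84.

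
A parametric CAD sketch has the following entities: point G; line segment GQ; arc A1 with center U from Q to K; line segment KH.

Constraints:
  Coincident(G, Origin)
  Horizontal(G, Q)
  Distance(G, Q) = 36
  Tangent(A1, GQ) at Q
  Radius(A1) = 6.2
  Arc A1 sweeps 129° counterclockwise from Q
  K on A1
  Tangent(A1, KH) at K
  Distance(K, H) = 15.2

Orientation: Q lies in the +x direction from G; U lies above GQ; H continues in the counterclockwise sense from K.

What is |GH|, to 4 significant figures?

38.17

On A1, Q sits at bearing -90° from U; a 129° counterclockwise sweep puts K at bearing 39°, so K = U + 6.2·(cos 39°, sin 39°) = (40.82, 10.10). Since A1 is tangent to KH there, UK ⟂ KH, so KH runs along (−sin 39°, cos 39°); with |KH| = 15.2, H = (31.25, 21.91). Then |GH| = |H − G| = 38.17.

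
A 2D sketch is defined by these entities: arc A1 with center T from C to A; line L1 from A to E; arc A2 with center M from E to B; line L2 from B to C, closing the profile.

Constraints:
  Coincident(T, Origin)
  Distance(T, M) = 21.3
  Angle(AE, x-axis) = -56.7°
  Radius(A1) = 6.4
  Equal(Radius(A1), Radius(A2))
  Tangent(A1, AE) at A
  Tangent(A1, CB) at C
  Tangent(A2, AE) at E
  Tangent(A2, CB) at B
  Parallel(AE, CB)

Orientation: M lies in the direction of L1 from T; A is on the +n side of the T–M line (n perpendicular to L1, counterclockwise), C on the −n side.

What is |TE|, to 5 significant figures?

22.241

Tangency of A1 to both parallel lines with radius 6.4 puts A and C at T ± 6.4·n: A = (5.3492, 3.5137), C = (-5.3492, -3.5137). Equal radii place E and B the same way about M: E = M + 6.4·n = (17.043, -14.289), B = M − 6.4·n = (6.3450, -21.316). Then |TE| = |E − T| = 22.241.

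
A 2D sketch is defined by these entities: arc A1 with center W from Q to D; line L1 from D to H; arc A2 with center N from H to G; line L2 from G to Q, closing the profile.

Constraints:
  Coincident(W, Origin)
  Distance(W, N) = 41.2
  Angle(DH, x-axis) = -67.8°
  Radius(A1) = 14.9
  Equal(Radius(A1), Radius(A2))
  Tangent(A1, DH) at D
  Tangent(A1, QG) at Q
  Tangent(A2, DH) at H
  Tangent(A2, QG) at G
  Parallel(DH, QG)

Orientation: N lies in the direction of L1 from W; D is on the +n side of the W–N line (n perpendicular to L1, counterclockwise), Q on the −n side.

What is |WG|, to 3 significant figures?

43.8

Tangency of A1 to both parallel lines with radius 14.9 puts D and Q at W ± 14.9·n: D = (13.8, 5.63), Q = (-13.8, -5.63). Equal radii place H and G the same way about N: H = N + 14.9·n = (29.4, -32.5), G = N − 14.9·n = (1.77, -43.8). Then |WG| = |G − W| = 43.8.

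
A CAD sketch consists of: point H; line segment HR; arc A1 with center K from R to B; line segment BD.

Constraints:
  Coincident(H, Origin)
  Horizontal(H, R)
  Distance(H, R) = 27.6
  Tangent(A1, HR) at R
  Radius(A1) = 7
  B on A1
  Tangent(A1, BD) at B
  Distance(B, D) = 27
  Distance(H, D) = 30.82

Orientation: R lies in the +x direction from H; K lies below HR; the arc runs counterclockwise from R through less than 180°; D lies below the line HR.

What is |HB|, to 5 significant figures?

21.592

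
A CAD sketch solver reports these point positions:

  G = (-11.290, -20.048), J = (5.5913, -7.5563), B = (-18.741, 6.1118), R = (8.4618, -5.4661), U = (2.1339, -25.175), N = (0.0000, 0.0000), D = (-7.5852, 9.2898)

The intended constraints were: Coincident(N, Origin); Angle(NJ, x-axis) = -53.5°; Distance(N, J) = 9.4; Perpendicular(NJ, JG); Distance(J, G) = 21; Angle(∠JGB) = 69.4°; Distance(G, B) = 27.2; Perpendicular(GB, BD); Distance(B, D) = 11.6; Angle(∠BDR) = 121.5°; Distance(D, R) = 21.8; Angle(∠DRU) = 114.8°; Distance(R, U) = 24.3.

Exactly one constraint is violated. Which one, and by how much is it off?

Distance(R, U) = 24.3 — off by 3.60.

N = (0.00, 0.00) ✓; NJ at -53.50° ✓; |NJ| = 9.400 ✓; ∠(NJ, JG) = 90.00° ✓; |JG| = 21.00 ✓; ∠JGB = 69.40° ✓; |GB| = 27.20 ✓; ∠(GB, BD) = 90.00° ✓; |BD| = 11.60 ✓; ∠BDR = 121.5° ✓; |DR| = 21.80 ✓; ∠DRU = 114.8° ✓; |RU| = 20.70 ✗.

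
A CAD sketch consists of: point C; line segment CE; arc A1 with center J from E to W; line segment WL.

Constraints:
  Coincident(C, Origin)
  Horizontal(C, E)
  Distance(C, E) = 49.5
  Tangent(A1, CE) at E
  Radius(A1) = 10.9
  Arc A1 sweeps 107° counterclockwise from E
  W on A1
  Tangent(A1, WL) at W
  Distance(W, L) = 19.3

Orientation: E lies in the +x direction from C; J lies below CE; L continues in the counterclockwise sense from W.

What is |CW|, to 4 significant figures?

41.54

A1 meets CE tangentially, so JE is at right angles to CE, so J = E + (0, -10.9) = (49.50, -10.90). On A1, E sits at bearing 90° from J; a 107° counterclockwise sweep puts W at bearing 197°, so W = J + 10.9·(cos 197°, sin 197°) = (39.08, -14.09). Then |CW| = |W − C| = 41.54.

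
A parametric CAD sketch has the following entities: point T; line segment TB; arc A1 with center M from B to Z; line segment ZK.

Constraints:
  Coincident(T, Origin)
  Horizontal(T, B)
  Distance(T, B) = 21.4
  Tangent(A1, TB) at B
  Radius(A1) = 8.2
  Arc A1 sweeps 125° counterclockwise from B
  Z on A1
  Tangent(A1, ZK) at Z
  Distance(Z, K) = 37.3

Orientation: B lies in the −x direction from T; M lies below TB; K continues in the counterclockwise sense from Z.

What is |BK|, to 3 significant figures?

45.9

On A1, B sits at bearing 90° from M; a 125° counterclockwise sweep puts Z at bearing 215°, so Z = M + 8.2·(cos 215°, sin 215°) = (-28.1, -12.9). A1 meets ZK tangentially, so MZ is at right angles to ZK, so ZK runs along (−sin 215°, cos 215°); with |ZK| = 37.3, K = (-6.72, -43.5). Then |BK| = |K − B| = 45.9.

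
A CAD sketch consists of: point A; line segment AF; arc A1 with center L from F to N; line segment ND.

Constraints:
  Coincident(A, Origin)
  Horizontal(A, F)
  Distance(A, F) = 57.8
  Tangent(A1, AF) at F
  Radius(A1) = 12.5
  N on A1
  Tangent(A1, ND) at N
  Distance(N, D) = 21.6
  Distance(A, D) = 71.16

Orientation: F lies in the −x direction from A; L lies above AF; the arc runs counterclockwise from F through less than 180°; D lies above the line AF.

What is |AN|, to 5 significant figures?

51.747

Checks: |AF| = 57.80 ✓; |LN| = 12.50 ✓; ∠(LN, ND) = 90.00° ✓; |ND| = 21.60 ✓; |AD| = 71.16 ✓.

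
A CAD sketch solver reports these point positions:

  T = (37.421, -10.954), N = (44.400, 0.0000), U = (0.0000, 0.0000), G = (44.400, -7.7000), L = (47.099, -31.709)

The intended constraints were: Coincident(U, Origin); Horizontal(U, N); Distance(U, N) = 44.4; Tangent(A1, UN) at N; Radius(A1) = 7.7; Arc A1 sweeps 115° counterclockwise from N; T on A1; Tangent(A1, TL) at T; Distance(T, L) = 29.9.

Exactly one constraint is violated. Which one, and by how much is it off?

Distance(T, L) = 29.9 — off by 7.00.

U = (0.00, 0.00) ✓; U.y = 0.00, N.y = 0.00 ✓; |UN| = 44.40 ✓; ∠(GN, NU) = 90.00° ✓; |GN| = 7.700 ✓; bearing(G→T) − bearing(G→N) = 115.0° ✓; |GT| = 7.700 ✓; ∠(GT, TL) = 90.00° ✓; |TL| = 22.90 ✗.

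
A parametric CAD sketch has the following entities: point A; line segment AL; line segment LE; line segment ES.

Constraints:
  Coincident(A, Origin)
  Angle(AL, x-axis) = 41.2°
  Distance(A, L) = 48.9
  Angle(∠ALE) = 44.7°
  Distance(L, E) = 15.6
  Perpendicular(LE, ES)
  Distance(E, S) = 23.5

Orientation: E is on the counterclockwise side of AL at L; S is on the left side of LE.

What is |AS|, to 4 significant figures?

22.04

A is at the origin; AL runs at 41.2° with length 48.9, so L = 48.9·(cos 41.2°, sin 41.2°) = (36.79, 32.21). ∠ALE = 44.7°, so LE runs at 41.2° + (180° − 44.7°) = 176.5° from the x-axis; with |LE| = 15.6, E = L + 15.6·(cos 176.5°, sin 176.5°) = (21.22, 33.16). The perpendicularity gives ES at right angles to LE; with |ES| = 23.5 on the left of LE, S = E + 23.5·(-0.06105, -0.9981) = (19.79, 9.706). Then |AS| = |S − A| = 22.04.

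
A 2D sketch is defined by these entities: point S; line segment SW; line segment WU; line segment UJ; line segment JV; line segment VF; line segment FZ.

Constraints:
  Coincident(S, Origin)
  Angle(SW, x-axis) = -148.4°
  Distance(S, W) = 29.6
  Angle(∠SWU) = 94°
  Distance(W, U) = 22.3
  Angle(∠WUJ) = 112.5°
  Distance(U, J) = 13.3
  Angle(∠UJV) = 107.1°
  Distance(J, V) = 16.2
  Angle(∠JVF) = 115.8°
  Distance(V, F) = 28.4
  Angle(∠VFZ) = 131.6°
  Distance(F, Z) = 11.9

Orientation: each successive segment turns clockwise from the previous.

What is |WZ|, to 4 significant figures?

14.41

S is at the origin; SW runs at -148.4° with length 29.6, so W = (-25.21, -15.51). ∠SWU = 94.0° gives WU at 125.6° from the x-axis; with |WU| = 22.3, U = (-38.19, 2.622). ∠WUJ = 112.5° gives UJ at 58.10° from the x-axis; with |UJ| = 13.3, J = (-31.16, 13.91). ∠UJV = 107.1° gives JV at -14.80° from the x-axis; with |JV| = 16.2, V = (-15.50, 9.775). ∠JVF = 115.8° gives VF at -79.00° from the x-axis; with |VF| = 28.4, F = (-10.08, -18.10). ∠VFZ = 131.6° gives FZ at -127.4° from the x-axis; with |FZ| = 11.9, Z = (-17.31, -27.56). Then |WZ| = |Z − W| = 14.41.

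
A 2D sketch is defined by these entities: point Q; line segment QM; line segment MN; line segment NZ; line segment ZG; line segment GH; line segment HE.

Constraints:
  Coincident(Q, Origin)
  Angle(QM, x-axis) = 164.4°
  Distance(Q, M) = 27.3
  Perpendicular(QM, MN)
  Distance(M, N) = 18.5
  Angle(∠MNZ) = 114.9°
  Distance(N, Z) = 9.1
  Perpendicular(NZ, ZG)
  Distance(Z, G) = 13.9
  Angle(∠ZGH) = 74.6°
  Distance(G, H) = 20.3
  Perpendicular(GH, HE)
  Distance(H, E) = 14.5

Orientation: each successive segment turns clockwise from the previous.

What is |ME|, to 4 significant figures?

22.28

Q is at the origin; QM runs at 164.4° with length 27.3, so M = (-26.29, 7.342). The perpendicularity gives MN at right angles to QM, so MN runs at 74.40°; with |MN| = 18.5, N = (-21.32, 25.16). ∠MNZ = 114.9° gives NZ at 9.300° from the x-axis; with |NZ| = 9.1, Z = (-12.34, 26.63). NZ ⟂ ZG, so ZG runs at -80.70°; with |ZG| = 13.9, G = (-10.09, 12.91). ∠ZGH = 74.6° gives GH at 173.9° from the x-axis; with |GH| = 20.3, H = (-30.28, 15.07). The perpendicularity gives HE at right angles to GH, so HE runs at 83.90°; with |HE| = 14.5, E = (-28.74, 29.49). Then |ME| = |E − M| = 22.28.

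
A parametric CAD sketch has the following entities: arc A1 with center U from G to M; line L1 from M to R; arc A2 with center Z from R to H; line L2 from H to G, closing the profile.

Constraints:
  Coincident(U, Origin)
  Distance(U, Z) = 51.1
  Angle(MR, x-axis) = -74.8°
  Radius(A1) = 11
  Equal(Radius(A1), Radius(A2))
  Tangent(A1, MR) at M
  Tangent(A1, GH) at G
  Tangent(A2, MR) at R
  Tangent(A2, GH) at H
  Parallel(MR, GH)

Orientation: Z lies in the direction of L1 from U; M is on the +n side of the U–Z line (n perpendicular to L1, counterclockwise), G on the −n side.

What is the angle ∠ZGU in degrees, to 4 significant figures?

77.85°

The slot axis is L1's direction at -74.8°, so u = (cos -74.8°, sin -74.8°) = (0.2622, -0.9650) and n = (−sin -74.8°, cos -74.8°) = (0.9650, 0.2622). U is at the origin and Z lies 51.1 along u from U, so Z = 51.1·u = (13.40, -49.31). Tangency of A1 to both parallel lines with radius 11.0 puts M and G at U ± 11.0·n: M = (10.62, 2.884), G = (-10.62, -2.884). Then cos ∠ZGU = GZ·GU / (|GZ||GU|), giving 77.85°.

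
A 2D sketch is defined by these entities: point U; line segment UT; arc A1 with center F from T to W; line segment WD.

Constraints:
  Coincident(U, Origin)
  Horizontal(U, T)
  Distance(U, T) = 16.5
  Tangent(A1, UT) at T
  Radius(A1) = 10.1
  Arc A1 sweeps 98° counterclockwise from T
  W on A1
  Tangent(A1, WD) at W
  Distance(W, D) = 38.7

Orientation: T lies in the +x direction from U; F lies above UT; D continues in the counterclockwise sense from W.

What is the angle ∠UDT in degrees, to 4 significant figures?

17.67°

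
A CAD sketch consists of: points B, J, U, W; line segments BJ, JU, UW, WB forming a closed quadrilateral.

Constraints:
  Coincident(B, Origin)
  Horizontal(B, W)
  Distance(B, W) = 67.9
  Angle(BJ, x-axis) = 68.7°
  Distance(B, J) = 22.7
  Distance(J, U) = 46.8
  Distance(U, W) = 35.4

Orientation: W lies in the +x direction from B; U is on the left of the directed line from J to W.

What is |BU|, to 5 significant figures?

62.699

Checks: |JU| = 46.80 ✓; |UW| = 35.40 ✓.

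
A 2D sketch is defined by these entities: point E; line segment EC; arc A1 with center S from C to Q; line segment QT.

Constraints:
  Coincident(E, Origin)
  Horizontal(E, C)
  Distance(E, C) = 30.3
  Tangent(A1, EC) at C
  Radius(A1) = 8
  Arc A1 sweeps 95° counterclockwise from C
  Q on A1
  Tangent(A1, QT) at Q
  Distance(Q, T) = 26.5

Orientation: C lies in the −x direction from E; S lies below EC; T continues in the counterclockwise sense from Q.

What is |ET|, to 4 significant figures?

50.25

On A1, C sits at bearing 90° from S; a 95° counterclockwise sweep puts Q at bearing 185°, so Q = S + 8.0·(cos 185°, sin 185°) = (-38.27, -8.697). Since A1 is tangent to QT there, SQ ⟂ QT, so QT runs along (−sin 185°, cos 185°); with |QT| = 26.5, T = (-35.96, -35.10). Then |ET| = |T − E| = 50.25.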